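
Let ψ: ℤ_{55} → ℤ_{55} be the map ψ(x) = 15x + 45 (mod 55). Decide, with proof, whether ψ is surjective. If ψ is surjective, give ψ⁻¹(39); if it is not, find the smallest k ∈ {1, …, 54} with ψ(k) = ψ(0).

11

Since gcd(15, 55) = 5, we have 15x ≡ 0 (mod 5) for all x, so ψ(x) ≡ 0 (mod 5).
But 1 ≢ 0 (mod 5), so 1 ∈ ℤ_{55} has no preimage. Hence ψ is not surjective.
Since ψ is not surjective, we find the least positive k with ψ(k) = ψ(0): this means 15k ≡ 0 (mod 55), i.e. 55 ∣ 15k. Since gcd(15, 55) = 5, dividing through by 5 this holds exactly when 11 ∣ 3k, and as gcd(3, 11) = 1, exactly when 11 ∣ k.
The smallest positive such k is 11.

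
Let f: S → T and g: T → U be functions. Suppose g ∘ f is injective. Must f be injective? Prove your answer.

Suppose f(x_1) = f(x_2). Applying g: (g ∘ f)(x_1) = (g ∘ f)(x_2). Since g ∘ f is injective, x_1 = x_2. Hence f is injective.

injective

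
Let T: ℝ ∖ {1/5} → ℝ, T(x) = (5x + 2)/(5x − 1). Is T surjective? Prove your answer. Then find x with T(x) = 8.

2/7

If T(x) = 1, cross-multiplying gives 5(5x + 2) = 5(5x − 1), which simplifies to 10 = −5 — false.  So 1 has no preimage and T is not surjective.
Solving T(x) = 8: cross-multiplying gives 5x + 2 = 8(5x − 1), which rearranges to −35x = −10, so x = 2/7.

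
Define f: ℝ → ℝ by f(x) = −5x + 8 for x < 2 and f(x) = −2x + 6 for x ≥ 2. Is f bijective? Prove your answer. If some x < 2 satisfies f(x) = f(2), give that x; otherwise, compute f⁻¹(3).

6/5

Both pieces are strictly decreasing (slopes −5 and −2), so each is injective on its own interval.
The left piece maps (−∞, 2) onto (−2, ∞); the right piece maps [2, ∞) onto (−∞, 2].
These images overlap. In particular f(2) = 2 (right piece), and solving −5x + 8 = 2 on the left piece gives x = 6/5 < 2.
So f(6/5) = f(2) with 6/5 ≠ 2, and f is not injective, hence not bijective. This x = 6/5 is the requested value below 2.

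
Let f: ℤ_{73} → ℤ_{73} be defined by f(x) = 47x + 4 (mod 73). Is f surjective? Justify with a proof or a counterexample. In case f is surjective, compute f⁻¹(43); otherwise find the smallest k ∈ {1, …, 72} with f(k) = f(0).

Since gcd(47, 73) = 1, 47 is invertible modulo 73. Euclid's algorithm: 73 = 1·47 + 26, 47 = 1·26 + 21, 26 = 1·21 + 5, 21 = 4·5 + 1; back-substituting gives 1 = 14·47 − 9·73, so 47⁻¹ ≡ 14 (mod 73).
Then y ↦ 14(y − 4) is a two-sided inverse to f, so every y ∈ ℤ_{73} has a preimage.
Therefore f is surjective.
Since f is surjective, we compute f⁻¹(43): solve 47x + 4 ≡ 43 (mod 73), i.e. 47x ≡ 39 (mod 73).
Multiplying by 47⁻¹ = 14 gives x ≡ 14·39 = 546 = 7·73 + 35 ≡ 35 (mod 73).
Check: f(35) = 47·35 + 4 = 1649 = 22·73 + 43 ≡ 43 (mod 73).

35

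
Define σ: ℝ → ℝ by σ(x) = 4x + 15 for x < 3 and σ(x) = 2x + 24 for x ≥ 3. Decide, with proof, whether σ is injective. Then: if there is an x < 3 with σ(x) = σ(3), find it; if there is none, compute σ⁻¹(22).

7/4

Both pieces are strictly increasing (slopes 4 and 2), so each is injective on its own interval.
The left piece maps (−∞, 3) onto (−∞, 27); the right piece maps [3, ∞) onto [30, ∞).
These images are disjoint, so no value is attained by both pieces. Hence σ is injective.
Because the two images are disjoint, no x < 3 has σ(x) = σ(3), so we compute σ⁻¹(22): 22 lies in (−∞, 27), so solve 4x + 15 = 22: x = (22 − 15)/4 = 7/4.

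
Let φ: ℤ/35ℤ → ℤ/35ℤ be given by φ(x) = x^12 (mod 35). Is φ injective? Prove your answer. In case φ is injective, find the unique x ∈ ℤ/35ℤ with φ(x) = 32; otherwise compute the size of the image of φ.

4

φ(1) = 1^12 = 1.
φ(2): Repeated squaring mod 35: 2^1 ≡ 2, 2^2 ≡ 2² = 4, 2^4 ≡ 4² = 16, 2^8 ≡ 16² = 256 ≡ 11. Since 12 = 8 + 4, 2^12 ≡ 11·16: 11·16 = 176 ≡ 1. So 2^12 ≡ 1 (mod 35).
So φ(1) = φ(2) = 1 while 1 ≠ 2, so φ is not injective.
Since φ is not injective, we determine |image(φ)|. Computing x^12 mod 35 for each x (by repeated squaring, reducing mod 35 at every step), the values φ(0), φ(1), …, φ(34) are: 0, 1, 1, 1, 1, 15, 1, 21, 1, 1, 15, 1, 1, 1, 21, 15, 1, 1, 1, 1, 15, 21, 1, 1, 1, 15, 1, 1, 21, 1, 15, 1, 1, 1, 1.
The distinct values are {0, 1, 15, 21}; there are 4 of them.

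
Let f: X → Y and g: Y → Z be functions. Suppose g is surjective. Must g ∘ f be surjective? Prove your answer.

No. Take X = {1}, Y = Z = {1, 2, 3}, f(1) = 1, and g = identity (surjective).
Then (g ∘ f)(1) = 1, and 3 ∈ Z has no preimage under g ∘ f, so g ∘ f is not surjective.

not surjective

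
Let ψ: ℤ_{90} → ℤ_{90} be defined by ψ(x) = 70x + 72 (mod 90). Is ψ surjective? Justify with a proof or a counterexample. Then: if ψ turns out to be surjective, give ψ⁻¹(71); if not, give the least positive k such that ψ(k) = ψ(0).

9

Since gcd(70, 90) = 10, we have 70x ≡ 0 (mod 10) for all x, so ψ(x) ≡ 2 (mod 10).
But 0 ≢ 2 (mod 10), so 0 ∈ ℤ_{90} has no preimage. So ψ is not surjective.
Since ψ is not surjective, we find the least positive k with ψ(k) = ψ(0): this means 70k ≡ 0 (mod 90), i.e. 90 ∣ 70k. Since gcd(70, 90) = 10, dividing through by 10 this holds exactly when 9 ∣ 7k, and as gcd(7, 9) = 1, exactly when 9 ∣ k.
The smallest positive such k is 9.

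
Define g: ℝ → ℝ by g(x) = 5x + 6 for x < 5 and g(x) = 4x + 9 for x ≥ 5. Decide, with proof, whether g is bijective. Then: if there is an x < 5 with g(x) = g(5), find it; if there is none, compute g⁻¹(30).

23/5

Both pieces are strictly increasing (slopes 5 and 4), so each is injective on its own interval.
The left piece maps (−∞, 5) onto (−∞, 31); the right piece maps [5, ∞) onto [29, ∞).
These images overlap. In particular g(5) = 29 (right piece), and solving 5x + 6 = 29 on the left piece gives x = 23/5 < 5.
So g(23/5) = g(5) with 23/5 ≠ 5, and g is not injective, hence not bijective. This x = 23/5 is the requested value below 5.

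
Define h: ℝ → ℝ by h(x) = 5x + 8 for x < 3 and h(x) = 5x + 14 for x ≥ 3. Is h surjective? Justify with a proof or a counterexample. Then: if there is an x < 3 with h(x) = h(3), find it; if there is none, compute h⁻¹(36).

22/5

Both pieces are strictly increasing (slopes 5 and 5), so each is injective on its own interval.
The left piece maps (−∞, 3) onto (−∞, 23); the right piece maps [3, ∞) onto [29, ∞).
The union (−∞, 23) ∪ [29, ∞) omits the interval between 23 and 29; in particular 23 has no preimage. So h is not surjective.
Because the two images are disjoint, no x < 3 has h(x) = h(3), so we compute h⁻¹(36): 36 lies in [29, ∞), so solve 5x + 14 = 36: x = (36 − 14)/5 = 22/5.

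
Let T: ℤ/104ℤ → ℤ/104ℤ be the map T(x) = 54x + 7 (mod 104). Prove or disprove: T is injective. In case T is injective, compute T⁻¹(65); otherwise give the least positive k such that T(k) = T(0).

52

We have gcd(54, 104) = 2 > 1. Taking x_1 = 0 and x_2 = 52: T(0) = 7 and T(52) = 54·52 + 7 = 2815 ≡ 7 (mod 104).
So T(0) = T(52) while 0 ≠ 52, so T is not injective.
Since T is not injective, we find the least positive k with T(k) = T(0): this means 54k ≡ 0 (mod 104), i.e. 104 ∣ 54k. Since gcd(54, 104) = 2, dividing through by 2 this holds exactly when 52 ∣ 27k, and as gcd(27, 52) = 1, exactly when 52 ∣ k.
The smallest positive such k is 52.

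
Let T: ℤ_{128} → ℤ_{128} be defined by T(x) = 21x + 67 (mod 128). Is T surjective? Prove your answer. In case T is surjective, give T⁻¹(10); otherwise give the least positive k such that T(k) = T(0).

Recall: T is surjective if every y in the codomain equals T(x) for some x in the domain.
Since gcd(21, 128) = 1, 21 is invertible modulo 128. Euclid's algorithm: 128 = 6·21 + 2, 21 = 10·2 + 1; back-substituting gives 1 = 61·21 − 10·128, so 21⁻¹ ≡ 61 (mod 128).
Then y ↦ 61(y − 67) is a two-sided inverse to T, so every y ∈ ℤ_{128} has a preimage.
So T is surjective.
Since T is surjective, we compute T⁻¹(10): solve 21x + 67 ≡ 10 (mod 128), i.e. 21x ≡ 71 (mod 128).
Multiplying by 21⁻¹ = 61 gives x ≡ 61·71 = 4331 = 33·128 + 107 ≡ 107 (mod 128).
Check: T(107) = 21·107 + 67 = 2314 = 18·128 + 10 ≡ 10 (mod 128).

107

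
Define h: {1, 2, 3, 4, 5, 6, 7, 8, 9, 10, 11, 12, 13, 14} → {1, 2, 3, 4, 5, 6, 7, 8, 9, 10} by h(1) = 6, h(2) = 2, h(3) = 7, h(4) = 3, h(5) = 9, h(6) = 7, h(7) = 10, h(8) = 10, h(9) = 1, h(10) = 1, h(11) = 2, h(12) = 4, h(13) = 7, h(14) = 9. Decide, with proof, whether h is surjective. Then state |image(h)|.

No element maps to 5, so h is not surjective.
The image of h is {1, 2, 3, 4, 6, 7, 9, 10}, which has 8 elements.

8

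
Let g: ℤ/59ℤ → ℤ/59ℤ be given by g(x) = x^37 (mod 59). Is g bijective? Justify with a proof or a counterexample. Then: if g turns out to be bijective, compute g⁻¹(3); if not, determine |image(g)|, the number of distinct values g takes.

Since 59 is prime, the nonzero elements of ℤ/59ℤ form a cyclic group of order 58.
As gcd(37, 58) = 1, raising to the 37th power is a bijection on this group: if x_1^37 ≡ x_2^37 then (x_1x_2^{−1})^37 = 1, and the only element of order dividing gcd(37, 58) = 1 is 1, so x_1 = x_2.
With g(0) = 0 this makes g injective on all of ℤ/59ℤ, hence bijective (finite equal-size domain and codomain). In particular g is bijective.
Since g is bijective, we find the preimage of 3. The inverse of x ↦ x^37 on (ℤ/59ℤ)^× is x ↦ x^11, because 37·11 = 407 = 7·58 + 1 ≡ 1 (mod 58) and x^{58} = 1 for x ≠ 0 (Fermat). So g⁻¹(3) = 3^11 mod 59.
Repeated squaring mod 59: 3^1 ≡ 3, 3^2 ≡ 3² = 9, 3^4 ≡ 9² = 81 ≡ 22, 3^8 ≡ 22² = 484 ≡ 12. Since 11 = 8 + 2 + 1, 3^11 ≡ 12·9·3: 12·9 = 108 ≡ 49, then 49·3 = 147 ≡ 29. So 3^11 ≡ 29 (mod 59).
Hence g⁻¹(3) = 29.

29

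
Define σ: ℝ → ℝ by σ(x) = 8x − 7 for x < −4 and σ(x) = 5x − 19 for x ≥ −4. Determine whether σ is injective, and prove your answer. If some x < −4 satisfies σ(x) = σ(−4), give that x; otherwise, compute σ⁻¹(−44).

-37/8

Both pieces are strictly increasing (slopes 8 and 5), so each is injective on its own interval.
The left piece maps (−∞, −4) onto (−∞, −39); the right piece maps [−4, ∞) onto [−39, ∞).
These images are disjoint, so no value is attained by both pieces. Therefore σ is injective.
Because the two images are disjoint, no x < −4 has σ(x) = σ(−4), so we compute σ⁻¹(−44): −44 lies in (−∞, −39), so solve 8x − 7 = −44: x = (−44 + 7)/8 = −37/8.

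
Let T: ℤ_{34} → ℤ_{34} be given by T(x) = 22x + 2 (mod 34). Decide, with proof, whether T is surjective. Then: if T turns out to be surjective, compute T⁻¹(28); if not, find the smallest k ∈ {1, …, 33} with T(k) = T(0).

17

Recall: surjectivity means every element of the codomain has a preimage under T.
Since gcd(22, 34) = 2, we have 22x ≡ 0 (mod 2) for all x, so T(x) ≡ 0 (mod 2).
But 1 ≢ 0 (mod 2), so 1 ∈ ℤ_{34} has no preimage. So T is not surjective.
Since T is not surjective, we find the least positive k with T(k) = T(0): this means 22k ≡ 0 (mod 34), i.e. 34 ∣ 22k. Since gcd(22, 34) = 2, dividing through by 2 this holds exactly when 17 ∣ 11k, and as gcd(11, 17) = 1, exactly when 17 ∣ k.
The smallest positive such k is 17.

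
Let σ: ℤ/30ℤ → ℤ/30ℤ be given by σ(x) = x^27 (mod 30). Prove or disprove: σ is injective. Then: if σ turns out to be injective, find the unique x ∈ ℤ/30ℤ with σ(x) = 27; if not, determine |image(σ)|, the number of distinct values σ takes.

Computing x^27 mod 30 for each x (by repeated squaring, reducing mod 30 at every step), the values σ(0), σ(1), …, σ(29) are: 0, 1, 8, 27, 4, 5, 6, 13, 2, 9, 10, 11, 18, 7, 14, 15, 16, 23, 12, 19, 20, 21, 28, 17, 24, 25, 26, 3, 22, 29.
Every element of ℤ/30ℤ appears exactly once in this list, so σ is a bijection, and in particular injective.
Since σ is injective, we read off the preimage of 27 from the same table: σ(3) = 27, so σ⁻¹(27) = 3.

3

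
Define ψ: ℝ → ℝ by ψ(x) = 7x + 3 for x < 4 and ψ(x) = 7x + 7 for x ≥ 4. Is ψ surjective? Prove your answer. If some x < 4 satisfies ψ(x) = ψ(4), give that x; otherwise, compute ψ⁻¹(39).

Both pieces are strictly increasing (slopes 7 and 7), so each is injective on its own interval.
The left piece maps (−∞, 4) onto (−∞, 31); the right piece maps [4, ∞) onto [35, ∞).
The union (−∞, 31) ∪ [35, ∞) omits the interval between 31 and 35; in particular 31 has no preimage. So ψ is not surjective.
Because the two images are disjoint, no x < 4 has ψ(x) = ψ(4), so we compute ψ⁻¹(39): 39 lies in [35, ∞), so solve 7x + 7 = 39: x = (39 − 7)/7 = 32/7.

32/7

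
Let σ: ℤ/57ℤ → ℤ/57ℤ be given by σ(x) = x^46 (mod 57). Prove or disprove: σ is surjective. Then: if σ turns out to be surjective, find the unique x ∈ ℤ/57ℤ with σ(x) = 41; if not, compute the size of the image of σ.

σ(8): Repeated squaring mod 57: 8^1 ≡ 8, 8^2 ≡ 8² = 64 ≡ 7, 8^4 ≡ 7² = 49, 8^8 ≡ 49² = 2401 ≡ 7, 8^16 ≡ 7² = 49, 8^32 ≡ 49² = 2401 ≡ 7. Since 46 = 32 + 8 + 4 + 2, 8^46 ≡ 7·7·49·7: 7·7 = 49, then 49·49 = 2401 ≡ 7, then 7·7 = 49. So 8^46 ≡ 49 (mod 57).
σ(11): Repeated squaring mod 57: 11^1 ≡ 11, 11^2 ≡ 11² = 121 ≡ 7, 11^4 ≡ 7² = 49, 11^8 ≡ 49² = 2401 ≡ 7, 11^16 ≡ 7² = 49, 11^32 ≡ 49² = 2401 ≡ 7. Since 46 = 32 + 8 + 4 + 2, 11^46 ≡ 7·7·49·7: 7·7 = 49, then 49·49 = 2401 ≡ 7, then 7·7 = 49. So 11^46 ≡ 49 (mod 57).
So σ(8) = σ(11) = 49 while 8 ≠ 11, so σ is not injective.
A non-injective map from the 57-element set ℤ/57ℤ to itself takes at most 56 distinct values, so it cannot be surjective. Thus σ is not surjective.
Since σ is not surjective, we determine |image(σ)|. Computing x^46 mod 57 for each x (by repeated squaring, reducing mod 57 at every step), the values σ(0), σ(1), …, σ(56) are: 0, 1, 55, 54, 4, 43, 6, 7, 49, 9, 28, 49, 45, 25, 43, 42, 16, 55, 39, 19, 1, 36, 16, 4, 24, 25, 7, 30, 28, 28, 30, 7, 25, 24, 4, 16, 36, 1, 19, 39, 55, 16, 42, 43, 25, 45, 49, 28, 9, 49, 7, 6, 43, 4, 54, 55, 1.
The distinct values are {0, 1, 4, 6, 7, 9, 16, 19, 24, 25, 28, 30, 36, 39, 42, 43, 45, 49, 54, 55}; there are 20 of them.

20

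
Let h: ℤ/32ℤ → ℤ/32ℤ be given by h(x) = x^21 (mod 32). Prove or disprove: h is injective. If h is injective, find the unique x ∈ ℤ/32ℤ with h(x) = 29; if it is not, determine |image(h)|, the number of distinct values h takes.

17

h(0) = 0^21 = 0.
h(2): Repeated squaring mod 32: 2^1 ≡ 2, 2^2 ≡ 2² = 4, 2^4 ≡ 4² = 16, 2^8 ≡ 16² = 256 ≡ 0, 2^16 ≡ 0² = 0. Since 21 = 16 + 4 + 1, 2^21 ≡ 0·16·2: 0·16 = 0, then 0·2 = 0. So 2^21 ≡ 0 (mod 32).
So h(0) = h(2) = 0 while 0 ≠ 2, thus h is not injective.
Since h is not injective, we determine |image(h)|. Computing x^21 mod 32 for each x (by repeated squaring, reducing mod 32 at every step), the values h(0), h(1), …, h(31) are: 0, 1, 0, 19, 0, 21, 0, 7, 0, 9, 0, 27, 0, 29, 0, 15, 0, 17, 0, 3, 0, 5, 0, 23, 0, 25, 0, 11, 0, 13, 0, 31.
The distinct values are {0, 1, 3, 5, 7, 9, 11, 13, 15, 17, 19, 21, 23, 25, 27, 29, 31}; there are 17 of them.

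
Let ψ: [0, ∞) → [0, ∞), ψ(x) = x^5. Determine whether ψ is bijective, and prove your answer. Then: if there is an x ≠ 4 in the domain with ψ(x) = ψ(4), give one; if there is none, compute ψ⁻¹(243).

3

On [0, ∞), x ↦ x^5 is strictly increasing (injective) and for any y ∈ [0, ∞) the 5th root y^{1/5} lies in [0, ∞) (surjective). So ψ is bijective.
Since x ↦ x^5 is strictly increasing on [0, ∞), it is injective there, so no x ≠ 4 in the domain has ψ(x) = ψ(4). We therefore compute ψ⁻¹(243) = 243^{1/5} = 3 (indeed 3^5 = 243).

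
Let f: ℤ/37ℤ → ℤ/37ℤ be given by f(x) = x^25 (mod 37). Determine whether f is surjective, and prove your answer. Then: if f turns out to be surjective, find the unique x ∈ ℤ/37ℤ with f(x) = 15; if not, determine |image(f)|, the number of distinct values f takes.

Since 37 is prime, the nonzero elements of ℤ/37ℤ form a cyclic group of order 36.
As gcd(25, 36) = 1, raising to the 25th power is a bijection on this group: if x_1^25 ≡ x_2^25 then (x_1x_2^{−1})^25 = 1, and the only element of order dividing gcd(25, 36) = 1 is 1, so x_1 = x_2.
With f(0) = 0 this makes f injective on all of ℤ/37ℤ, hence bijective (finite equal-size domain and codomain). In particular f is surjective.
Since f is surjective, we find the preimage of 15. The inverse of x ↦ x^25 on (ℤ/37ℤ)^× is x ↦ x^13, because 25·13 = 325 = 9·36 + 1 ≡ 1 (mod 36) and x^{36} = 1 for x ≠ 0 (Fermat). So f⁻¹(15) = 15^13 mod 37.
Repeated squaring mod 37: 15^1 ≡ 15, 15^2 ≡ 15² = 225 ≡ 3, 15^4 ≡ 3² = 9, 15^8 ≡ 9² = 81 ≡ 7. Since 13 = 8 + 4 + 1, 15^13 ≡ 7·9·15: 7·9 = 63 ≡ 26, then 26·15 = 390 ≡ 20. So 15^13 ≡ 20 (mod 37).
Hence f⁻¹(15) = 20.

20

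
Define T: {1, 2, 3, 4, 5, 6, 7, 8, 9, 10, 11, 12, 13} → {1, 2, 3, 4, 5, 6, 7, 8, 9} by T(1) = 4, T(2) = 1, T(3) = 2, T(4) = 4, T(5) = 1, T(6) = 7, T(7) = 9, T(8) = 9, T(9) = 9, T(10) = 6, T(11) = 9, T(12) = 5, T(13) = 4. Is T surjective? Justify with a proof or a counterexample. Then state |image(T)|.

7

No element maps to 3, so T is not surjective.
The image of T is {1, 2, 4, 5, 6, 7, 9}, which has 7 elements.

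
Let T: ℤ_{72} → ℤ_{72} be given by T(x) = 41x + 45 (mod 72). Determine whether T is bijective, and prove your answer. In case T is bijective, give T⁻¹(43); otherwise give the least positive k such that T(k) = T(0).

If T(a) = T(b), then 41a ≡ 41b (mod 72). Because gcd(41, 72) = 1, we may cancel 41 to get a ≡ b (mod 72).
We now compute 41⁻¹ mod 72 explicitly. Euclid's algorithm: 72 = 1·41 + 31, 41 = 1·31 + 10, 31 = 3·10 + 1; back-substituting gives 1 = 65·41 − 37·72, so 41⁻¹ ≡ 65 (mod 72).
Then y ↦ 65(y − 45) is a two-sided inverse to T, so every y ∈ ℤ_{72} has a preimage.
Thus T is bijective.
Since T is bijective, we compute T⁻¹(43): solve 41x + 45 ≡ 43 (mod 72), i.e. 41x ≡ 70 (mod 72).
Multiplying by 41⁻¹ = 65 gives x ≡ 65·70 = 4550 = 63·72 + 14 ≡ 14 (mod 72).
Check: T(14) = 41·14 + 45 = 619 = 8·72 + 43 ≡ 43 (mod 72).

14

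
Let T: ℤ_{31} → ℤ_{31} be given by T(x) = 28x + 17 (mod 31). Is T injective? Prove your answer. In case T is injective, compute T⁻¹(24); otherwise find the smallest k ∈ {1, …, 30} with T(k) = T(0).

8

Suppose T(x_1) = T(x_2) in ℤ_{31}. Then 28x_1 + 17 ≡ 28x_2 + 17 (mod 31), hence 28(x_1 − x_2) ≡ 0 (mod 31).
Since gcd(28, 31) = 1, 28 is invertible modulo 31, thus x_1 − x_2 ≡ 0 (mod 31), i.e. x_1 = x_2.
Therefore T is injective.
We now compute 28⁻¹ mod 31 explicitly. Euclid's algorithm: 31 = 1·28 + 3, 28 = 9·3 + 1; back-substituting gives 1 = 10·28 − 9·31, so 28⁻¹ ≡ 10 (mod 31).
Since T is injective, we compute T⁻¹(24): solve 28x + 17 ≡ 24 (mod 31), i.e. 28x ≡ 7 (mod 31).
Multiplying by 28⁻¹ = 10 gives x ≡ 10·7 = 70 = 2·31 + 8 ≡ 8 (mod 31).
Check: T(8) = 28·8 + 17 = 241 = 7·31 + 24 ≡ 24 (mod 31).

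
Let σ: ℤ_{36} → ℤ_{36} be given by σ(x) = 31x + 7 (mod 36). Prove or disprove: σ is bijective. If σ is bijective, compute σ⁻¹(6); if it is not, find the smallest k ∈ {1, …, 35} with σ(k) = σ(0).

29

Recall: σ is injective when σ(x_1) = σ(x_2) forces x_1 = x_2.
If σ(x_1) = σ(x_2), then 31x_1 ≡ 31x_2 (mod 36). Because gcd(31, 36) = 1, we may cancel 31 to get x_1 ≡ x_2 (mod 36).
We now compute 31⁻¹ mod 36 explicitly. Euclid's algorithm: 36 = 1·31 + 5, 31 = 6·5 + 1; back-substituting gives 1 = 7·31 − 6·36, so 31⁻¹ ≡ 7 (mod 36).
Then y ↦ 7(y − 7) is a two-sided inverse to σ, so every y ∈ ℤ_{36} has a preimage.
Therefore σ is bijective.
Since σ is bijective, we find σ⁻¹(6): we need 31x ≡ 6 − 7 ≡ 35 (mod 36). Using 31⁻¹ = 7: x ≡ 7·35 = 245 = 6·36 + 29, so x = 29.
Check: σ(29) = 31·29 + 7 = 906 = 25·36 + 6 ≡ 6 (mod 36).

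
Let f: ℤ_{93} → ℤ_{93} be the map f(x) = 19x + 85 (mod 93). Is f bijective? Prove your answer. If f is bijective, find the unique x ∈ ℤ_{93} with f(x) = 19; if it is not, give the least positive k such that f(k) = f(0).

21

If f(s) = f(t), then 19s ≡ 19t (mod 93). Because gcd(19, 93) = 1, we may cancel 19 to get s ≡ t (mod 93).
We now compute 19⁻¹ mod 93 explicitly. Euclid's algorithm: 93 = 4·19 + 17, 19 = 1·17 + 2, 17 = 8·2 + 1; back-substituting gives 1 = 49·19 − 10·93, so 19⁻¹ ≡ 49 (mod 93).
Then y ↦ 49(y − 85) is a two-sided inverse to f, so every y ∈ ℤ_{93} has a preimage.
So f is bijective.
Since f is bijective, we find f⁻¹(19): we need 19x ≡ 19 − 85 ≡ 27 (mod 93). Using 19⁻¹ = 49: x ≡ 49·27 = 1323 = 14·93 + 21, so x = 21.
Check: f(21) = 19·21 + 85 = 484 = 5·93 + 19 ≡ 19 (mod 93).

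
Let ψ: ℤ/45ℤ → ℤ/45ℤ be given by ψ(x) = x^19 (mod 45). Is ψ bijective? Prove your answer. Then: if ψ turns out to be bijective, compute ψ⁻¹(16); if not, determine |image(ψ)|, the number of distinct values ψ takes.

ψ(0) = 0^19 = 0.
ψ(15): Repeated squaring mod 45: 15^1 ≡ 15, 15^2 ≡ 15² = 225 ≡ 0, 15^4 ≡ 0² = 0, 15^8 ≡ 0² = 0, 15^16 ≡ 0² = 0. Since 19 = 16 + 2 + 1, 15^19 ≡ 0·0·15: 0·0 = 0, then 0·15 = 0. So 15^19 ≡ 0 (mod 45).
So ψ(0) = ψ(15) = 0 while 0 ≠ 15, thus ψ is not injective, hence not bijective.
Since ψ is not bijective, we determine |image(ψ)|. Computing x^19 mod 45 for each x (by repeated squaring, reducing mod 45 at every step), the values ψ(0), ψ(1), …, ψ(44) are: 0, 1, 38, 27, 4, 5, 36, 43, 17, 9, 10, 11, 18, 22, 14, 0, 16, 8, 27, 19, 20, 36, 13, 32, 9, 25, 26, 18, 37, 29, 0, 31, 23, 27, 34, 35, 36, 28, 2, 9, 40, 41, 18, 7, 44.
The distinct values are {0, 1, 2, 4, 5, 7, 8, 9, 10, 11, 13, 14, 16, 17, 18, 19, 20, 22, 23, 25, 26, 27, 28, 29, 31, 32, 34, 35, 36, 37, 38, 40, 41, 43, 44}; there are 35 of them.

35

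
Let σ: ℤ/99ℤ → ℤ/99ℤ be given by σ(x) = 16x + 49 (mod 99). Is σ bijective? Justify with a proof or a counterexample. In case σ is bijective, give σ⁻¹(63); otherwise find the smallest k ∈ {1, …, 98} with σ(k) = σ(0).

38

Suppose σ(x_1) = σ(x_2) in ℤ/99ℤ. Then 16x_1 + 49 ≡ 16x_2 + 49 (mod 99), so 16(x_1 − x_2) ≡ 0 (mod 99).
Since gcd(16, 99) = 1, 16 is invertible modulo 99, hence x_1 − x_2 ≡ 0 (mod 99), i.e. x_1 = x_2.
We now compute 16⁻¹ mod 99 explicitly. Euclid's algorithm: 99 = 6·16 + 3, 16 = 5·3 + 1; back-substituting gives 1 = 31·16 − 5·99, so 16⁻¹ ≡ 31 (mod 99).
Then y ↦ 31(y − 49) is a two-sided inverse to σ, so every y ∈ ℤ/99ℤ has a preimage.
Therefore σ is bijective.
Since σ is bijective, we find σ⁻¹(63): we need 16x ≡ 63 − 49 ≡ 14 (mod 99). Using 16⁻¹ = 31: x ≡ 31·14 = 434 = 4·99 + 38, so x = 38.
Check: σ(38) = 16·38 + 49 = 657 = 6·99 + 63 ≡ 63 (mod 99).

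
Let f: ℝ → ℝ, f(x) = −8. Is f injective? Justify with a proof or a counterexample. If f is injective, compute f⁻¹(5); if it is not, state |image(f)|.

1

f(0) = −8 = f(1) with 0 ≠ 1, so f is not injective.
Since f is not injective, we state |image(f)|: the image of f is {−8}, which has 1 element.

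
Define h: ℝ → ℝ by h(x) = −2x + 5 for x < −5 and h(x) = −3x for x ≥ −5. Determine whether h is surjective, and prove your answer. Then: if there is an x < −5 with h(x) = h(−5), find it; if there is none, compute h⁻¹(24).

Both pieces are strictly decreasing (slopes −2 and −3), so each is injective on its own interval.
The left piece maps (−∞, −5) onto (15, ∞); the right piece maps [−5, ∞) onto (−∞, 15].
These images together cover ℝ, so h is surjective.
Because the two images are disjoint, no x < −5 has h(x) = h(−5), so we compute h⁻¹(24): 24 lies in (15, ∞), so solve −2x + 5 = 24: x = (24 − 5)/(−2) = −19/2.

-19/2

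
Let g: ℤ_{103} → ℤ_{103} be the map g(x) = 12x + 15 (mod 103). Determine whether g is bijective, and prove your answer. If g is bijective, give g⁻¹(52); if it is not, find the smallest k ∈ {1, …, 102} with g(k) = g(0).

46

Recall that injectivity means: for all s, t in the domain, g(s) = g(t) implies s = t.
If g(s) = g(t), then 12s ≡ 12t (mod 103). Because gcd(12, 103) = 1, we may cancel 12 to get s ≡ t (mod 103).
We now compute 12⁻¹ mod 103 explicitly. Euclid's algorithm: 103 = 8·12 + 7, 12 = 1·7 + 5, 7 = 1·5 + 2, 5 = 2·2 + 1; back-substituting gives 1 = 43·12 − 5·103, so 12⁻¹ ≡ 43 (mod 103).
For any y ∈ ℤ_{103}, x = 43(y − 15) mod 103 satisfies g(x) = 12·43(y − 15) + 15 ≡ y (since 12·43 ≡ 1 mod 103). So every y has a preimage.
So g is bijective.
Since g is bijective, we find g⁻¹(52): we need 12x ≡ 52 − 15 ≡ 37 (mod 103). Using 12⁻¹ = 43: x ≡ 43·37 = 1591 = 15·103 + 46, so x = 46.
Check: g(46) = 12·46 + 15 = 567 = 5·103 + 52 ≡ 52 (mod 103).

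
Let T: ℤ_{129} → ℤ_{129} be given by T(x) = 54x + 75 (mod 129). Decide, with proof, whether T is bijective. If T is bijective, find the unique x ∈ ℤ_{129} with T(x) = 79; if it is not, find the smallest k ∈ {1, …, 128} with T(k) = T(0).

43

We have gcd(54, 129) = 3 > 1. Taking x_1 = 0 and x_2 = 43: T(0) = 75 and T(43) = 54·43 + 75 = 2397 ≡ 75 (mod 129).
So T(0) = T(43) while 0 ≠ 43, thus T is not injective, hence not bijective.
Since T is not bijective, we find the least positive k with T(k) = T(0): this means 54k ≡ 0 (mod 129), i.e. 129 ∣ 54k. Since gcd(54, 129) = 3, dividing through by 3 this holds exactly when 43 ∣ 18k, and as gcd(18, 43) = 1, exactly when 43 ∣ k.
The smallest positive such k is 43.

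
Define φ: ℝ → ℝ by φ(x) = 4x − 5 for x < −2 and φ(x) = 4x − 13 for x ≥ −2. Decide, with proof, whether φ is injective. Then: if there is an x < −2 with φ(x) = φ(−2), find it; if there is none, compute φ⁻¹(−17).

-4

Both pieces are strictly increasing (slopes 4 and 4), so each is injective on its own interval.
The left piece maps (−∞, −2) onto (−∞, −13); the right piece maps [−2, ∞) onto [−21, ∞).
These images overlap. In particular φ(−2) = −21 (right piece), and solving 4x − 5 = −21 on the left piece gives x = −4 < −2.
So φ(−4) = φ(−2) with −4 ≠ −2, and φ is not injective. This x = −4 is the requested value below −2.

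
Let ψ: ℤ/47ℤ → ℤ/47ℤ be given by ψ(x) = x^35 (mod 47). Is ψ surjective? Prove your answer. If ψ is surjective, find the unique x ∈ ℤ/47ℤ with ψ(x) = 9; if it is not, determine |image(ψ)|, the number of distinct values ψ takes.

Since 47 is prime, the nonzero elements of ℤ/47ℤ form a cyclic group of order 46.
As gcd(35, 46) = 1, raising to the 35th power is a bijection on this group: if a^35 ≡ b^35 then (ab^{−1})^35 = 1, and the only element of order dividing gcd(35, 46) = 1 is 1, so a = b.
With ψ(0) = 0 this makes ψ injective on all of ℤ/47ℤ, hence bijective (finite equal-size domain and codomain). In particular ψ is surjective.
Since ψ is surjective, we find the preimage of 9. The inverse of x ↦ x^35 on (ℤ/47ℤ)^× is x ↦ x^25, because 35·25 = 875 = 19·46 + 1 ≡ 1 (mod 46) and x^{46} = 1 for x ≠ 0 (Fermat). So ψ⁻¹(9) = 9^25 mod 47.
Repeated squaring mod 47: 9^1 ≡ 9, 9^2 ≡ 9² = 81 ≡ 34, 9^4 ≡ 34² = 1156 ≡ 28, 9^8 ≡ 28² = 784 ≡ 32, 9^16 ≡ 32² = 1024 ≡ 37. Since 25 = 16 + 8 + 1, 9^25 ≡ 37·32·9: 37·32 = 1184 ≡ 9, then 9·9 = 81 ≡ 34. So 9^25 ≡ 34 (mod 47).
Hence ψ⁻¹(9) = 34.

34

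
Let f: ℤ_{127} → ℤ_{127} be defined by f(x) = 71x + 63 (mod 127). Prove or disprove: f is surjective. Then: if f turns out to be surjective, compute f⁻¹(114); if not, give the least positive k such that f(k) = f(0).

83

Since gcd(71, 127) = 1, 71 is invertible modulo 127. Euclid's algorithm: 127 = 1·71 + 56, 71 = 1·56 + 15, 56 = 3·15 + 11, 15 = 1·11 + 4, 11 = 2·4 + 3, 4 = 1·3 + 1; back-substituting gives 1 = 34·71 − 19·127, so 71⁻¹ ≡ 34 (mod 127).
Then y ↦ 34(y − 63) is a two-sided inverse to f, so every y ∈ ℤ_{127} has a preimage.
Therefore f is surjective.
Since f is surjective, we compute f⁻¹(114): solve 71x + 63 ≡ 114 (mod 127), i.e. 71x ≡ 51 (mod 127).
Multiplying by 71⁻¹ = 34 gives x ≡ 34·51 = 1734 = 13·127 + 83 ≡ 83 (mod 127).
Check: f(83) = 71·83 + 63 = 5956 = 46·127 + 114 ≡ 114 (mod 127).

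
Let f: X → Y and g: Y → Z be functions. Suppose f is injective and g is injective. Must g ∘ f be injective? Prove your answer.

injective

Suppose (g ∘ f)(s) = (g ∘ f)(t), i.e. g(f(s)) = g(f(t)).
Since g is injective, f(s) = f(t). Since f is injective, s = t. Therefore g ∘ f is injective.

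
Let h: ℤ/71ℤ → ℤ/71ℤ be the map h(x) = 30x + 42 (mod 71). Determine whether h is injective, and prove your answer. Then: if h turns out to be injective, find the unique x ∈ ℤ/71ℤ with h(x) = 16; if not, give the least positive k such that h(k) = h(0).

37

By definition, h is injective when h(x_1) = h(x_2) forces x_1 = x_2.
If h(x_1) = h(x_2), then 30x_1 ≡ 30x_2 (mod 71). Because gcd(30, 71) = 1, we may cancel 30 to get x_1 ≡ x_2 (mod 71).
Hence h is injective.
We now compute 30⁻¹ mod 71 explicitly. Euclid's algorithm: 71 = 2·30 + 11, 30 = 2·11 + 8, 11 = 1·8 + 3, 8 = 2·3 + 2, 3 = 1·2 + 1; back-substituting gives 1 = 45·30 − 19·71, so 30⁻¹ ≡ 45 (mod 71).
Since h is injective, we find h⁻¹(16): we need 30x ≡ 16 − 42 ≡ 45 (mod 71). Using 30⁻¹ = 45: x ≡ 45·45 = 2025 = 28·71 + 37, so x = 37.
Check: h(37) = 30·37 + 42 = 1152 = 16·71 + 16 ≡ 16 (mod 71).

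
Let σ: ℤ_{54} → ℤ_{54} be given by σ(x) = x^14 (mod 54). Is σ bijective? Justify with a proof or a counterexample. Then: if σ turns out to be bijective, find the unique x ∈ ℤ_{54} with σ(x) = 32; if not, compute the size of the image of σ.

20

σ(0) = 0^14 = 0.
σ(6): Repeated squaring mod 54: 6^1 ≡ 6, 6^2 ≡ 6² = 36, 6^4 ≡ 36² = 1296 ≡ 0, 6^8 ≡ 0² = 0. Since 14 = 8 + 4 + 2, 6^14 ≡ 0·0·36: 0·0 = 0, then 0·36 = 0. So 6^14 ≡ 0 (mod 54).
So σ(0) = σ(6) = 0 while 0 ≠ 6, thus σ is not injective, hence not bijective.
Since σ is not bijective, we determine |image(σ)|. Computing x^14 mod 54 for each x (by repeated squaring, reducing mod 54 at every step), the values σ(0), σ(1), …, σ(53) are: 0, 1, 22, 27, 52, 7, 0, 13, 10, 27, 46, 31, 0, 43, 16, 27, 4, 19, 0, 37, 40, 27, 34, 25, 0, 49, 28, 27, 28, 49, 0, 25, 34, 27, 40, 37, 0, 19, 4, 27, 16, 43, 0, 31, 46, 27, 10, 13, 0, 7, 52, 27, 22, 1.
The distinct values are {0, 1, 4, 7, 10, 13, 16, 19, 22, 25, 27, 28, 31, 34, 37, 40, 43, 46, 49, 52}; there are 20 of them.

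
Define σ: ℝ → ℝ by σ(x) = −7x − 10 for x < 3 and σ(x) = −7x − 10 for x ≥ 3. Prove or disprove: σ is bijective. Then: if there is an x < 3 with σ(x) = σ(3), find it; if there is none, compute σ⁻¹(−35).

Both pieces are strictly decreasing (slopes −7 and −7), so each is injective on its own interval.
The left piece maps (−∞, 3) onto (−31, ∞); the right piece maps [3, ∞) onto (−∞, −31].
Since −31 = −31, the images partition ℝ: σ is injective and surjective, hence bijective.
Because the two images are disjoint, no x < 3 has σ(x) = σ(3), so we compute σ⁻¹(−35): −35 lies in (−∞, −31], so solve −7x − 10 = −35: x = (−35 + 10)/(−7) = 25/7.

25/7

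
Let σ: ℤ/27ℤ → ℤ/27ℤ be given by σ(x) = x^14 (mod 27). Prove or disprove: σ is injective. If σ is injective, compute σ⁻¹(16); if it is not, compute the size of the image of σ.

10

σ(0) = 0^14 = 0.
σ(3): Repeated squaring mod 27: 3^1 ≡ 3, 3^2 ≡ 3² = 9, 3^4 ≡ 9² = 81 ≡ 0, 3^8 ≡ 0² = 0. Since 14 = 8 + 4 + 2, 3^14 ≡ 0·0·9: 0·0 = 0, then 0·9 = 0. So 3^14 ≡ 0 (mod 27).
So σ(0) = σ(3) = 0 while 0 ≠ 3, so σ is not injective.
Since σ is not injective, we determine |image(σ)|. Computing x^14 mod 27 for each x (by repeated squaring, reducing mod 27 at every step), the values σ(0), σ(1), …, σ(26) are: 0, 1, 22, 0, 25, 7, 0, 13, 10, 0, 19, 4, 0, 16, 16, 0, 4, 19, 0, 10, 13, 0, 7, 25, 0, 22, 1.
The distinct values are {0, 1, 4, 7, 10, 13, 16, 19, 22, 25}; there are 10 of them.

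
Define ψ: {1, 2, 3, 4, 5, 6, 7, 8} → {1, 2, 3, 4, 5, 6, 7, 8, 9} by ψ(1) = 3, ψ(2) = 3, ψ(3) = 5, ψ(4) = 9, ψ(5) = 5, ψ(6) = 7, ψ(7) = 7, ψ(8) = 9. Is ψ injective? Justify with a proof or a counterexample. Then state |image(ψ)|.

ψ(1) = 3 = ψ(2) with 1 ≠ 2, so ψ is not injective.
The image of ψ is {3, 5, 7, 9}, which has 4 elements.

4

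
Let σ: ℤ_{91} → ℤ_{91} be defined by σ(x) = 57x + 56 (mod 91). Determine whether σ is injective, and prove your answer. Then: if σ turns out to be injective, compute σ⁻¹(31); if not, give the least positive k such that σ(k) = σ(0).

73

If σ(x_1) = σ(x_2), then 57x_1 ≡ 57x_2 (mod 91). Because gcd(57, 91) = 1, we may cancel 57 to get x_1 ≡ x_2 (mod 91).
Thus σ is injective.
We now compute 57⁻¹ mod 91 explicitly. Euclid's algorithm: 91 = 1·57 + 34, 57 = 1·34 + 23, 34 = 1·23 + 11, 23 = 2·11 + 1; back-substituting gives 1 = 8·57 − 5·91, so 57⁻¹ ≡ 8 (mod 91).
Since σ is injective, we compute σ⁻¹(31): solve 57x + 56 ≡ 31 (mod 91), i.e. 57x ≡ 66 (mod 91).
Multiplying by 57⁻¹ = 8 gives x ≡ 8·66 = 528 = 5·91 + 73 ≡ 73 (mod 91).
Check: σ(73) = 57·73 + 56 = 4217 = 46·91 + 31 ≡ 31 (mod 91).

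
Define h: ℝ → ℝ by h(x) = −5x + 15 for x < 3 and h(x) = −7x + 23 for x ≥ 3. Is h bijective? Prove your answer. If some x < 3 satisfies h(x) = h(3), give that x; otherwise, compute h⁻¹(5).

Both pieces are strictly decreasing (slopes −5 and −7), so each is injective on its own interval.
The left piece maps (−∞, 3) onto (0, ∞); the right piece maps [3, ∞) onto (−∞, 2].
These images overlap. In particular h(3) = 2 (right piece), and solving −5x + 15 = 2 on the left piece gives x = 13/5 < 3.
So h(13/5) = h(3) with 13/5 ≠ 3, and h is not injective, hence not bijective. This x = 13/5 is the requested value below 3.

13/5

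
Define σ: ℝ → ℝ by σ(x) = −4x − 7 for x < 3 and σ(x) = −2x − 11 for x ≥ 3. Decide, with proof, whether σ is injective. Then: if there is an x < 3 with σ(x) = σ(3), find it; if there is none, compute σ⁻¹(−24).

5/2

Both pieces are strictly decreasing (slopes −4 and −2), so each is injective on its own interval.
The left piece maps (−∞, 3) onto (−19, ∞); the right piece maps [3, ∞) onto (−∞, −17].
These images overlap. In particular σ(3) = −17 (right piece), and solving −4x − 7 = −17 on the left piece gives x = 5/2 < 3.
So σ(5/2) = σ(3) with 5/2 ≠ 3, and σ is not injective. This x = 5/2 is the requested value below 3.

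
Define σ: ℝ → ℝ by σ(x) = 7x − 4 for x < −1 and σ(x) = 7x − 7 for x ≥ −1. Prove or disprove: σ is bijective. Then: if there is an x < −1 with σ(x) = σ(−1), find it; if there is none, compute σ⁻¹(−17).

-10/7

Both pieces are strictly increasing (slopes 7 and 7), so each is injective on its own interval.
The left piece maps (−∞, −1) onto (−∞, −11); the right piece maps [−1, ∞) onto [−14, ∞).
These images overlap. In particular σ(−1) = −14 (right piece), and solving 7x − 4 = −14 on the left piece gives x = −10/7 < −1.
So σ(−10/7) = σ(−1) with −10/7 ≠ −1, and σ is not injective, hence not bijective. This x = −10/7 is the requested value below −1.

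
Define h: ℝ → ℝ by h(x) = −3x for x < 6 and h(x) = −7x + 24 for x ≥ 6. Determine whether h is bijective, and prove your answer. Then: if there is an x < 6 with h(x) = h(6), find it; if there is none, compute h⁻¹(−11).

11/3

Both pieces are strictly decreasing (slopes −3 and −7), so each is injective on its own interval.
The left piece maps (−∞, 6) onto (−18, ∞); the right piece maps [6, ∞) onto (−∞, −18].
Since −18 = −18, the images partition ℝ: h is injective and surjective, hence bijective.
Because the two images are disjoint, no x < 6 has h(x) = h(6), so we compute h⁻¹(−11): −11 lies in (−18, ∞), so solve −3x = −11: x = (−11 − 0)/(−3) = 11/3.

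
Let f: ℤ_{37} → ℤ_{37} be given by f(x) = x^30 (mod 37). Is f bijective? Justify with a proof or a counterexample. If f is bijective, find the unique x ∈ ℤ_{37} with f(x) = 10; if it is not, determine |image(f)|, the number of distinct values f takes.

7

f(3): Repeated squaring mod 37: 3^1 ≡ 3, 3^2 ≡ 3² = 9, 3^4 ≡ 9² = 81 ≡ 7, 3^8 ≡ 7² = 49 ≡ 12, 3^16 ≡ 12² = 144 ≡ 33. Since 30 = 16 + 8 + 4 + 2, 3^30 ≡ 33·12·7·9: 33·12 = 396 ≡ 26, then 26·7 = 182 ≡ 34, then 34·9 = 306 ≡ 10. So 3^30 ≡ 10 (mod 37).
f(4): Repeated squaring mod 37: 4^1 ≡ 4, 4^2 ≡ 4² = 16, 4^4 ≡ 16² = 256 ≡ 34, 4^8 ≡ 34² = 1156 ≡ 9, 4^16 ≡ 9² = 81 ≡ 7. Since 30 = 16 + 8 + 4 + 2, 4^30 ≡ 7·9·34·16: 7·9 = 63 ≡ 26, then 26·34 = 884 ≡ 33, then 33·16 = 528 ≡ 10. So 4^30 ≡ 10 (mod 37).
So f(3) = f(4) = 10 while 3 ≠ 4, thus f is not injective, hence not bijective.
Since f is not bijective, we determine |image(f)|. Computing x^30 mod 37 for each x (by repeated squaring, reducing mod 37 at every step), the values f(0), f(1), …, f(36) are: 0, 1, 11, 10, 10, 27, 36, 10, 36, 26, 1, 1, 26, 27, 36, 11, 26, 11, 27, 27, 11, 26, 11, 36, 27, 26, 1, 1, 26, 36, 10, 36, 27, 10, 10, 11, 1.
The distinct values are {0, 1, 10, 11, 26, 27, 36}; there are 7 of them.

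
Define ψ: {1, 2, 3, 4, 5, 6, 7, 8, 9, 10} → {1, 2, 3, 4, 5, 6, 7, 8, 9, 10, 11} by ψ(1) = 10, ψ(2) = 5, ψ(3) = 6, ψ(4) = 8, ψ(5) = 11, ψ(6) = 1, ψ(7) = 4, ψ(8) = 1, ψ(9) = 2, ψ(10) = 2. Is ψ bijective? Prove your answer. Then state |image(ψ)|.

ψ(6) = 1 = ψ(8) with 6 ≠ 8, so ψ is not injective, hence not bijective.
The image of ψ is {1, 2, 4, 5, 6, 8, 10, 11}, which has 8 elements.

8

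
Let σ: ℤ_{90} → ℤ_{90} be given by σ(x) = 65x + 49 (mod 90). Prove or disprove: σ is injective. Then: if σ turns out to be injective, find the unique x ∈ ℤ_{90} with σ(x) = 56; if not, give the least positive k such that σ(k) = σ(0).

18

We have gcd(65, 90) = 5 > 1. Taking s = 0 and t = 18: σ(0) = 49 and σ(18) = 65·18 + 49 = 1219 ≡ 49 (mod 90).
So σ(0) = σ(18) while 0 ≠ 18, so σ is not injective.
Since σ is not injective, we find the least positive k with σ(k) = σ(0): this means 65k ≡ 0 (mod 90), i.e. 90 ∣ 65k. Since gcd(65, 90) = 5, dividing through by 5 this holds exactly when 18 ∣ 13k, and as gcd(13, 18) = 1, exactly when 18 ∣ k.
The smallest positive such k is 18.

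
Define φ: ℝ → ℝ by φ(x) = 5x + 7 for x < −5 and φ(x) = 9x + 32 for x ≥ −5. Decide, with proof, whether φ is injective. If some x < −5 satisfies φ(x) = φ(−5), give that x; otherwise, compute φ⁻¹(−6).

-38/9

Both pieces are strictly increasing (slopes 5 and 9), so each is injective on its own interval.
The left piece maps (−∞, −5) onto (−∞, −18); the right piece maps [−5, ∞) onto [−13, ∞).
These images are disjoint, so no value is attained by both pieces. Hence φ is injective.
Because the two images are disjoint, no x < −5 has φ(x) = φ(−5), so we compute φ⁻¹(−6): −6 lies in [−13, ∞), so solve 9x + 32 = −6: x = (−6 − 32)/9 = −38/9.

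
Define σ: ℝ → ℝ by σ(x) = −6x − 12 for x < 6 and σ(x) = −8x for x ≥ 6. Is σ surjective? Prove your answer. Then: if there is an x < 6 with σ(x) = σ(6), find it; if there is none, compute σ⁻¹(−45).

11/2

Both pieces are strictly decreasing (slopes −6 and −8), so each is injective on its own interval.
The left piece maps (−∞, 6) onto (−48, ∞); the right piece maps [6, ∞) onto (−∞, −48].
These images together cover ℝ, so σ is surjective.
Because the two images are disjoint, no x < 6 has σ(x) = σ(6), so we compute σ⁻¹(−45): −45 lies in (−48, ∞), so solve −6x − 12 = −45: x = (−45 + 12)/(−6) = 11/2.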